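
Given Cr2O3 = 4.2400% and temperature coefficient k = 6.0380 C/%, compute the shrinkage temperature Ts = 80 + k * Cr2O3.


Formula: Ts = 80 + k * Cr2O3
Substituting: Ts = 80 + 6.0380 * 4.2400
Result: 105.6011 C


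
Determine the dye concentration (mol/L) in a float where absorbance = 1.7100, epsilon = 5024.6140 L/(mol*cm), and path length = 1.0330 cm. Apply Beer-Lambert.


Formula: c = A / (epsilon * l)
Substituting: c = 1.7100 / (5024.6140 * 1.0330)
Result: 3.2945e-04 mol/L


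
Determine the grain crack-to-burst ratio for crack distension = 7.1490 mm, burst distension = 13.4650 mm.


Formula: Ratio = crack / burst
Substituting: Ratio = 7.1490 / 13.4650
Result: 0.5309


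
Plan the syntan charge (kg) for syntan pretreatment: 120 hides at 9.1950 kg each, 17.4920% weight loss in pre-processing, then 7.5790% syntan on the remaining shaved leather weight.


Total_raw = N * avg_wt = 120 * 9.1950 = 1103.4000 kg
Substrate = Total_raw * (1 - loss/100) = 1103.4000 * (1 - 17.4920/100) = 910.3933 kg
Syntan = Substrate * pct / 100 = 910.3933 * 7.5790 / 100 = 68.9987 kg


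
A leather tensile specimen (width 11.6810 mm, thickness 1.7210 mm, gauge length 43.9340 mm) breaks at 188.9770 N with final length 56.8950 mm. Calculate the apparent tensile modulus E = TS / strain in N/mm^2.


TS = F / (w * t) = 188.9770 / (11.6810 * 1.7210) = 9.4004 N/mm^2
strain = (Lf - L0) / L0 = (56.8950 - 43.9340) / 43.9340 = 0.2950
E = TS / strain = 9.4004 / 0.2950 = 31.8647 N/mm^2


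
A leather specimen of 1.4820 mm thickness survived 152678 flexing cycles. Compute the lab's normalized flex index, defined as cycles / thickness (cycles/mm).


Formula: Index = cycles / thickness
Substituting: Index = 152678 / 1.4820
Result: 103021.5924 cycles/mm


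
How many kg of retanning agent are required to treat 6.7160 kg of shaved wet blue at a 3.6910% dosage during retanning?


Formula: Retan = substrate * pct / 100
Substituting: Retan = 6.7160 * 3.6910 / 100
Result: 0.2479 kg


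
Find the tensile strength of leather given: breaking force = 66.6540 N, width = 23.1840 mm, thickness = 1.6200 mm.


Formula: TS = force / (width * thickness)
Substituting: TS = 66.6540 / (23.1840 * 1.6200)
Result: 1.7747 N/mm^2


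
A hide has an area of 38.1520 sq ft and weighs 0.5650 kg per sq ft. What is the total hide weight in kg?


Formula: Weight = area * weight_per_sqft
Substituting: Weight = 38.1520 * 0.5650
Result: 21.5559 kg


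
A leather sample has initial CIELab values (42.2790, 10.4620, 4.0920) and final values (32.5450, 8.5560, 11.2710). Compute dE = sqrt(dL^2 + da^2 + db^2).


dL = -9.7340, da = -1.9060, db = 7.1790
dE = sqrt((-9.7340)^2 + (-1.9060)^2 + 7.1790^2) = 12.2442


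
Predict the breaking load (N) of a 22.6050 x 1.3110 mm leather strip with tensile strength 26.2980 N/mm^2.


Formula: F = TS * w * t
Substituting: F = 26.2980 * 22.6050 * 1.3110
Result: 779.3453 N


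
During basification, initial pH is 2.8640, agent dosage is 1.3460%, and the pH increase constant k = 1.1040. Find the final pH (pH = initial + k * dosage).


Formula: pH_final = pH_initial + k * base_pct
Substituting: pH_final = 2.8640 + 1.1040 * 1.3460
Result: 4.3500


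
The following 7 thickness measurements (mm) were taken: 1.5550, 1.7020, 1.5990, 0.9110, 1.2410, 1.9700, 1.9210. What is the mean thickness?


Formula: Average = sum / n
Substituting: Average = 10.8990 / 7
Result: 1.5570 mm


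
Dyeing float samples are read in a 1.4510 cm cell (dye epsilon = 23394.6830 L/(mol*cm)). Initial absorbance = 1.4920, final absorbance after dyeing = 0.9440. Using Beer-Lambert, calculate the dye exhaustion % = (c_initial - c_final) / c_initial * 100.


c_initial = A_i / (epsilon * l) = 1.4920 / (23394.6830 * 1.4510) = 4.3953e-05 mol/L
c_final = A_f / (epsilon * l) = 0.9440 / (23394.6830 * 1.4510) = 2.7809e-05 mol/L
Exhaustion = (c_initial - c_final) / c_initial * 100 = (4.3953e-05 - 2.7809e-05) / 4.3953e-05 * 100 = 36.7292 %


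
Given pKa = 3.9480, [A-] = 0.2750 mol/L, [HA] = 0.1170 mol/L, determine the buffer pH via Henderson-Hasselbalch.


ratio = [A-] / [HA] = 0.2750 / 0.1170 = 2.3504
log10(ratio) = 0.3711
pH = pKa + log10(ratio) = 3.9480 + 0.3711 = 4.3191


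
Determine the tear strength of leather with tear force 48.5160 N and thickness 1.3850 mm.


Formula: Tear strength = force / thickness
Substituting: Tear strength = 48.5160 / 1.3850
Result: 35.0296 N/mm


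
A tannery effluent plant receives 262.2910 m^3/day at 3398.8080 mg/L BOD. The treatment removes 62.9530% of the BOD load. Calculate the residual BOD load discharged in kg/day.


Load_in = volume * conc / 1000 = 262.2910 * 3398.8080 / 1000 = 891.4767 kg/day
Removed = Load_in * eff / 100 = 891.4767 * 62.9530 / 100 = 561.2114 kg/day
Load_out = Load_in - Removed = 891.4767 - 561.2114 = 330.2654 kg/day


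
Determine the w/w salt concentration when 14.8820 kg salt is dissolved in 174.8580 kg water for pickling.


Formula: Conc = salt / (water + salt) * 100
Substituting: Conc = 14.8820 / (174.8580 + 14.8820) * 100
Result: 7.8434 %


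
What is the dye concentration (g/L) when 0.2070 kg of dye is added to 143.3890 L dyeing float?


Formula: Conc = dye_mass(kg) / volume(L) * 1000
Substituting: Conc = 0.2070 / 143.3890 * 1000
Result: 1.4436 g/L


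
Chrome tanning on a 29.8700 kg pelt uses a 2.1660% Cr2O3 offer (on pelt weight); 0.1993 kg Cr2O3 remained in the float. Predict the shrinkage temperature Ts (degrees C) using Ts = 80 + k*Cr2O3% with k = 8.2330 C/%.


Offered = pelt * offer_pct / 100 = 29.8700 * 2.1660 / 100 = 0.6470 kg
Uptake = offered - residual = 0.6470 - 0.1993 = 0.4477 kg
Cr2O3% on pelt = uptake / pelt * 100 = 0.4477 / 29.8700 * 100 = 1.4988 %
Ts = 80 + k * Cr2O3% = 80 + 8.2330 * 1.4988 = 92.3394 C


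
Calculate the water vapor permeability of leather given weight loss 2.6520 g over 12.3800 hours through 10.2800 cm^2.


Formula: WVP = loss / (area * time)
Substituting: WVP = 2.6520 / (10.2800 * 12.3800)
Result: 0.0208382 g/(cm^2*hr)


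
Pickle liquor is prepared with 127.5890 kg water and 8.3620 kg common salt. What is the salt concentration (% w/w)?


Formula: Conc = salt / (water + salt) * 100
Substituting: Conc = 8.3620 / (127.5890 + 8.3620) * 100
Result: 6.1507 %


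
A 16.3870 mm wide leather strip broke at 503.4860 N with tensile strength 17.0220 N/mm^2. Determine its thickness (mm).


Formula: t = F / (TS * w)
Substituting: t = 503.4860 / (17.0220 * 16.3870)
Result: 1.8050 mm


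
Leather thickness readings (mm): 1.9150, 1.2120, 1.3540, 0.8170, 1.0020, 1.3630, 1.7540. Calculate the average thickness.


Formula: Average = sum / n
Substituting: Average = 9.4170 / 7
Result: 1.3453 mm


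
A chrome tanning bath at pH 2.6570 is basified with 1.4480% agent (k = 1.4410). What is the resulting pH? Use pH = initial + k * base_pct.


Formula: pH_final = pH_initial + k * base_pct
Substituting: pH_final = 2.6570 + 1.4410 * 1.4480
Result: 4.7436


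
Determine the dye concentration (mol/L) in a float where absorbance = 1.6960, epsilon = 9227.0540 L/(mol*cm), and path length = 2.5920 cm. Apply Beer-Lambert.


Formula: c = A / (epsilon * l)
Substituting: c = 1.6960 / (9227.0540 * 2.5920)
Result: 7.0913e-05 mol/L


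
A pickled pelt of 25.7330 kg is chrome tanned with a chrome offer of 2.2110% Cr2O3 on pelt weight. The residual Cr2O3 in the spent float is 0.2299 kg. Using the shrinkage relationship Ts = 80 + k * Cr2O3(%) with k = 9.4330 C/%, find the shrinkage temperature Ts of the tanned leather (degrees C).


Offered = pelt * offer_pct / 100 = 25.7330 * 2.2110 / 100 = 0.5690 kg
Uptake = offered - residual = 0.5690 - 0.2299 = 0.3391 kg
Cr2O3% on pelt = uptake / pelt * 100 = 0.3391 / 25.7330 * 100 = 1.3176 %
Ts = 80 + k * Cr2O3% = 80 + 9.4330 * 1.3176 = 92.4289 C


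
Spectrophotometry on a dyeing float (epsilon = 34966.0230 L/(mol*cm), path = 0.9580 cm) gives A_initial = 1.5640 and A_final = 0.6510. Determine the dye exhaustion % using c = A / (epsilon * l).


c_initial = A_i / (epsilon * l) = 1.5640 / (34966.0230 * 0.9580) = 4.6690e-05 mol/L
c_final = A_f / (epsilon * l) = 0.6510 / (34966.0230 * 0.9580) = 1.9434e-05 mol/L
Exhaustion = (c_initial - c_final) / c_initial * 100 = (4.6690e-05 - 1.9434e-05) / 4.6690e-05 * 100 = 58.3760 %


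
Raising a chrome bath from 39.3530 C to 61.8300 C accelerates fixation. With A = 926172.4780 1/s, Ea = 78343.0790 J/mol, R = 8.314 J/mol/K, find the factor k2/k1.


T1 = 39.3530 + 273.15 = 312.5030 K; T2 = 61.8300 + 273.15 = 334.9800 K
k1 = A * exp(-Ea/(R*T1)) = 926172.4780 * exp(-78343.0790/(8.314*312.5030)) = 7.4342e-08 1/s
k2 = A * exp(-Ea/(R*T2)) = 926172.4780 * exp(-78343.0790/(8.314*334.9800)) = 5.6225e-07 1/s
k2/k1 = 5.6225e-07 / 7.4342e-08 = 7.5631


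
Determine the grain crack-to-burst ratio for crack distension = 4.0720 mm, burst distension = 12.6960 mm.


Formula: Ratio = crack / burst
Substituting: Ratio = 4.0720 / 12.6960
Result: 0.3207


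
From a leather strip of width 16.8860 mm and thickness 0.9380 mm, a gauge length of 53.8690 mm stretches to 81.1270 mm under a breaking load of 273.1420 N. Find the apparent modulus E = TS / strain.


TS = F / (w * t) = 273.1420 / (16.8860 * 0.9380) = 17.2448 N/mm^2
strain = (Lf - L0) / L0 = (81.1270 - 53.8690) / 53.8690 = 0.5060
E = TS / strain = 17.2448 / 0.5060 = 34.0803 N/mm^2


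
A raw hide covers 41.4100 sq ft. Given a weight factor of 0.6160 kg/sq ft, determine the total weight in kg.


Formula: Weight = area * weight_per_sqft
Substituting: Weight = 41.4100 * 0.6160
Result: 25.5086 kg


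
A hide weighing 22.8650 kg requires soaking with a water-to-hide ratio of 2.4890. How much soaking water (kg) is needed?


Formula: Water = hide_weight * ratio
Substituting: Water = 22.8650 * 2.4890
Result: 56.9110 kg


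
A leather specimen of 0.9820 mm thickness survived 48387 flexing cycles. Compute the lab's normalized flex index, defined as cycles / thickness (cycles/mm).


Formula: Index = cycles / thickness
Substituting: Index = 48387 / 0.9820
Result: 49273.9308 cycles/mm


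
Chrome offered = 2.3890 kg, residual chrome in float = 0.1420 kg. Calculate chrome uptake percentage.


Formula: Uptake = (offered - residual) / offered * 100
Substituting: Uptake = (2.3890 - 0.1420) / 2.3890 * 100
Result: 94.0561 %


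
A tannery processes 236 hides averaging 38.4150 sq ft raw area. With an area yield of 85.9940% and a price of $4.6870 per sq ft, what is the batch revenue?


Raw_total = N * avg_area = 236 * 38.4150 = 9065.9400 sq ft
Finished = Raw_total * yield / 100 = 9065.9400 * 85.9940 / 100 = 7796.1644 sq ft
Value = Finished * price = 7796.1644 * 4.6870 = 36540.6227 $


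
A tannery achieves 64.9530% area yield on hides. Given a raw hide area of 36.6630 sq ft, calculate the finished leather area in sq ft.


Formula: finished = raw * yield / 100
Substituting: finished = 36.6630 * 64.9530 / 100
Result: 23.8137 sq ft


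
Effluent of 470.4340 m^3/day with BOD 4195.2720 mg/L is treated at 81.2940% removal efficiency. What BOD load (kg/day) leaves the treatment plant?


Load_in = volume * conc / 1000 = 470.4340 * 4195.2720 / 1000 = 1973.5986 kg/day
Removed = Load_in * eff / 100 = 1973.5986 * 81.2940 / 100 = 1604.4172 kg/day
Load_out = Load_in - Removed = 1973.5986 - 1604.4172 = 369.1814 kg/day


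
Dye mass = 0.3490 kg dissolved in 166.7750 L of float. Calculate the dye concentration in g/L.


Formula: Conc = dye_mass(kg) / volume(L) * 1000
Substituting: Conc = 0.3490 / 166.7750 * 1000
Result: 2.0926 g/L


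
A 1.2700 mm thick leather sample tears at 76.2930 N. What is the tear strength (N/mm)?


Formula: Tear strength = force / thickness
Substituting: Tear strength = 76.2930 / 1.2700
Result: 60.0732 N/mm


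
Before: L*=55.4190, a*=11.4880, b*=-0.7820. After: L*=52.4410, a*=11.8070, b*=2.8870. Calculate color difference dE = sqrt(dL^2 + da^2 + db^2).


dL = -2.9780, da = 0.3190, db = 3.6690
dE = sqrt((-2.9780)^2 + 0.3190^2 + 3.6690^2) = 4.7362


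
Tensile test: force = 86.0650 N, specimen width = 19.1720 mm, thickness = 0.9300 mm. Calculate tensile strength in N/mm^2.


Formula: TS = force / (width * thickness)
Substituting: TS = 86.0650 / (19.1720 * 0.9300)
Result: 4.8270 N/mm^2


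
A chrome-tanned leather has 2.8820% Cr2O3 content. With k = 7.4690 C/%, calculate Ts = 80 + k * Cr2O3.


Formula: Ts = 80 + k * Cr2O3
Substituting: Ts = 80 + 7.4690 * 2.8820
Result: 101.5257 C


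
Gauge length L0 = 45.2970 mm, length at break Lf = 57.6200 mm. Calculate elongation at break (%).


Formula: Elongation = (Lf - L0) / L0 * 100
Substituting: Elongation = (57.6200 - 45.2970) / 45.2970 * 100
Result: 27.2049 %


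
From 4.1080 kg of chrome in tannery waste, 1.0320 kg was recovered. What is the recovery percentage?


Formula: Recovery = recovered / input * 100
Substituting: Recovery = 1.0320 / 4.1080 * 100
Result: 25.1217 %


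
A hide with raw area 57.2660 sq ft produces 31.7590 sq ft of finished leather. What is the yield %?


Formula: Yield = finished / raw * 100
Substituting: Yield = 31.7590 / 57.2660 * 100
Result: 55.4587 %


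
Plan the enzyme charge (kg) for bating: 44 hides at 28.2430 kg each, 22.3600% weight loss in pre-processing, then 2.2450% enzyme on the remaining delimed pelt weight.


Total_raw = N * avg_wt = 44 * 28.2430 = 1242.6920 kg
Substrate = Total_raw * (1 - loss/100) = 1242.6920 * (1 - 22.3600/100) = 964.8261 kg
Enzyme = Substrate * pct / 100 = 964.8261 * 2.2450 / 100 = 21.6603 kg


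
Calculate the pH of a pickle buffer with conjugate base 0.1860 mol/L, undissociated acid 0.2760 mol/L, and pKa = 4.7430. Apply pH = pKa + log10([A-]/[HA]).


ratio = [A-] / [HA] = 0.1860 / 0.2760 = 0.6739
log10(ratio) = -0.1714
pH = pKa + log10(ratio) = 4.7430 - 0.1714 = 4.5716


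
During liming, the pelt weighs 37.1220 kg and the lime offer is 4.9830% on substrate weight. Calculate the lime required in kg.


Formula: Lime = substrate * pct / 100
Substituting: Lime = 37.1220 * 4.9830 / 100
Result: 1.8498 kg


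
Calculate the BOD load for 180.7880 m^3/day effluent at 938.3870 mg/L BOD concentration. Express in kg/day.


Formula: BOD_load = volume * conc / 1000
Substituting: BOD_load = 180.7880 * 938.3870 / 1000
Result: 169.6491 kg/day


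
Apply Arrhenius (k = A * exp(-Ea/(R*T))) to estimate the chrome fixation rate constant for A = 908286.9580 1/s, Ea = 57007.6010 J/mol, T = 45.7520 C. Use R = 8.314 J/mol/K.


T_K = T_C + 273.15 = 45.7520 + 273.15 = 318.9020 K
exponent = -Ea / (R * T_K) = -57007.6010 / (8.314 * 318.9020) = -21.5013
k = A * exp(exponent) = 908286.9580 * exp(-21.5013) = 4.1717e-04 1/s


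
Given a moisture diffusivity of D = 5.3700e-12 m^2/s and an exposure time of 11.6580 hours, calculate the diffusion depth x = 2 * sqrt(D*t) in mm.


t = 11.6580 hr * 3600 = 41968.8000 s
D * t = 5.3700e-12 * 41968.8000 = 2.2537e-07
x = 2 * sqrt(D*t) = 2 * sqrt(2.2537e-07) = 9.4947e-04 m = 0.9495 mm


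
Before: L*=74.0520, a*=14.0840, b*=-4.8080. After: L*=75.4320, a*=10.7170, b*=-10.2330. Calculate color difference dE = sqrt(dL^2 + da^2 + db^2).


dL = 1.3800, da = -3.3670, db = -5.4250
dE = sqrt(1.3800^2 + (-3.3670)^2 + (-5.4250)^2) = 6.5324


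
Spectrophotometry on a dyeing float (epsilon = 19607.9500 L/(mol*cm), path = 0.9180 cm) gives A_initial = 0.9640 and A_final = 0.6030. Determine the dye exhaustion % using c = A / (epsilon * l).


c_initial = A_i / (epsilon * l) = 0.9640 / (19607.9500 * 0.9180) = 5.3555e-05 mol/L
c_final = A_f / (epsilon * l) = 0.6030 / (19607.9500 * 0.9180) = 3.3500e-05 mol/L
Exhaustion = (c_initial - c_final) / c_initial * 100 = (5.3555e-05 - 3.3500e-05) / 5.3555e-05 * 100 = 37.4481 %


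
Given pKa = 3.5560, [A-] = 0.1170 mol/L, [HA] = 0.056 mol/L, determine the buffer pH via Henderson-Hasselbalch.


ratio = [A-] / [HA] = 0.1170 / 0.056 = 2.0893
log10(ratio) = 0.3200
pH = pKa + log10(ratio) = 3.5560 + 0.3200 = 3.8760


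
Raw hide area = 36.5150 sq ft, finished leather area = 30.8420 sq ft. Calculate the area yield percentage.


Formula: Yield = finished / raw * 100
Substituting: Yield = 30.8420 / 36.5150 * 100
Result: 84.4639 %


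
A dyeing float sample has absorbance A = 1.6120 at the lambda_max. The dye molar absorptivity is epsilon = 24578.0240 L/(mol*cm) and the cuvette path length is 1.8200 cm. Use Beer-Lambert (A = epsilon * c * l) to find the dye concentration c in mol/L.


Formula: c = A / (epsilon * l)
Substituting: c = 1.6120 / (24578.0240 * 1.8200)
Result: 3.6037e-05 mol/L


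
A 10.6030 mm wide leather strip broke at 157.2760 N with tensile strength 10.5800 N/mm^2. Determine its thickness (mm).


Formula: t = F / (TS * w)
Substituting: t = 157.2760 / (10.5800 * 10.6030)
Result: 1.4020 mm


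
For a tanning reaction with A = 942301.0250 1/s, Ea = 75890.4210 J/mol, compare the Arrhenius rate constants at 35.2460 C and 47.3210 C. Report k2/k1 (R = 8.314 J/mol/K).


T1 = 35.2460 + 273.15 = 308.3960 K; T2 = 47.3210 + 273.15 = 320.4710 K
k1 = A * exp(-Ea/(R*T1)) = 942301.0250 * exp(-75890.4210/(8.314*308.3960)) = 1.3176e-07 1/s
k2 = A * exp(-Ea/(R*T2)) = 942301.0250 * exp(-75890.4210/(8.314*320.4710)) = 4.0189e-07 1/s
k2/k1 = 4.0189e-07 / 1.3176e-07 = 3.0503


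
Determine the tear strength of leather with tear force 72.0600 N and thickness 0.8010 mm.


Formula: Tear strength = force / thickness
Substituting: Tear strength = 72.0600 / 0.8010
Result: 89.9625 N/mm


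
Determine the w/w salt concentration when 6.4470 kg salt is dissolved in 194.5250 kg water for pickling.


Formula: Conc = salt / (water + salt) * 100
Substituting: Conc = 6.4470 / (194.5250 + 6.4470) * 100
Result: 3.2079 %


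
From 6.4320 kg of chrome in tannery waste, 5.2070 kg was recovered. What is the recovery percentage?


Formula: Recovery = recovered / input * 100
Substituting: Recovery = 5.2070 / 6.4320 * 100
Result: 80.9546 %


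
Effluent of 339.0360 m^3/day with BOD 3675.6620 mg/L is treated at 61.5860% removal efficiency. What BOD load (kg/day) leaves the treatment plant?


Load_in = volume * conc / 1000 = 339.0360 * 3675.6620 / 1000 = 1246.1817 kg/day
Removed = Load_in * eff / 100 = 1246.1817 * 61.5860 / 100 = 767.4735 kg/day
Load_out = Load_in - Removed = 1246.1817 - 767.4735 = 478.7083 kg/day


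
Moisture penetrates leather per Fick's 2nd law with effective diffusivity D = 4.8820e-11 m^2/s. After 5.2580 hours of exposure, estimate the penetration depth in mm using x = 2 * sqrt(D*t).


t = 5.2580 hr * 3600 = 18928.8000 s
D * t = 4.8820e-11 * 18928.8000 = 9.2410e-07
x = 2 * sqrt(D*t) = 2 * sqrt(9.2410e-07) = 0.00192261 m = 1.9226 mm


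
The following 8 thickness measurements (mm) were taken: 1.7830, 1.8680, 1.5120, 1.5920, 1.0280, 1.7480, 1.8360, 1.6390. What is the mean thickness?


Formula: Average = sum / n
Substituting: Average = 13.0060 / 8
Result: 1.6258 mm


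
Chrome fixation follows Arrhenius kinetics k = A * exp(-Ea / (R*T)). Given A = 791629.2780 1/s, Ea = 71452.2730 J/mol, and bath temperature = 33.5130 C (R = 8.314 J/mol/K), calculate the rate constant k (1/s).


T_K = T_C + 273.15 = 33.5130 + 273.15 = 306.6630 K
exponent = -Ea / (R * T_K) = -71452.2730 / (8.314 * 306.6630) = -28.0249
k = A * exp(exponent) = 791629.2780 * exp(-28.0249) = 5.3388e-07 1/s


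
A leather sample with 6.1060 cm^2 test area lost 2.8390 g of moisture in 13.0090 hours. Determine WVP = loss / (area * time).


Formula: WVP = loss / (area * time)
Substituting: WVP = 2.8390 / (6.1060 * 13.0090)
Result: 0.0357408 g/(cm^2*hr)


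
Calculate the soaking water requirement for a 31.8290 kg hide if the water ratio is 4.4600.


Formula: Water = hide_weight * ratio
Substituting: Water = 31.8290 * 4.4600
Result: 141.9573 kg


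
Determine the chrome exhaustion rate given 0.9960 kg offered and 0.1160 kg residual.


Formula: Uptake = (offered - residual) / offered * 100
Substituting: Uptake = (0.9960 - 0.1160) / 0.9960 * 100
Result: 88.3534 %


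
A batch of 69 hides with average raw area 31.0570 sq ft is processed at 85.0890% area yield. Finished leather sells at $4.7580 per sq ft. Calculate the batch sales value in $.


Raw_total = N * avg_area = 69 * 31.0570 = 2142.9330 sq ft
Finished = Raw_total * yield / 100 = 2142.9330 * 85.0890 / 100 = 1823.4003 sq ft
Value = Finished * price = 1823.4003 * 4.7580 = 8675.7384 $


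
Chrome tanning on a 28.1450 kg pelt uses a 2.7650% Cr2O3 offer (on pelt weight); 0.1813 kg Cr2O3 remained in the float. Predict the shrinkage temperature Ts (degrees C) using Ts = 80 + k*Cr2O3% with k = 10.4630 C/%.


Offered = pelt * offer_pct / 100 = 28.1450 * 2.7650 / 100 = 0.7782 kg
Uptake = offered - residual = 0.7782 - 0.1813 = 0.5969 kg
Cr2O3% on pelt = uptake / pelt * 100 = 0.5969 / 28.1450 * 100 = 2.1208 %
Ts = 80 + k * Cr2O3% = 80 + 10.4630 * 2.1208 = 102.1903 C


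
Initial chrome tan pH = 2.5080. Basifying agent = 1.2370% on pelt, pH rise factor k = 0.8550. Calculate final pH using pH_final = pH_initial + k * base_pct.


Formula: pH_final = pH_initial + k * base_pct
Substituting: pH_final = 2.5080 + 0.8550 * 1.2370
Result: 3.5656


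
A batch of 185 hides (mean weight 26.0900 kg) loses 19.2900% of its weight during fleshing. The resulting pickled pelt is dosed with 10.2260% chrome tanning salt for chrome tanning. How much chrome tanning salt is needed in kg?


Total_raw = N * avg_wt = 185 * 26.0900 = 4826.6500 kg
Substrate = Total_raw * (1 - loss/100) = 4826.6500 * (1 - 19.2900/100) = 3895.5892 kg
Chrome = Substrate * pct / 100 = 3895.5892 * 10.2260 / 100 = 398.3630 kg


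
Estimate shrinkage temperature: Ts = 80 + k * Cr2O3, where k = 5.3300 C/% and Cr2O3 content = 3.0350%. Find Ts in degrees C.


Formula: Ts = 80 + k * Cr2O3
Substituting: Ts = 80 + 5.3300 * 3.0350
Result: 96.1766 C


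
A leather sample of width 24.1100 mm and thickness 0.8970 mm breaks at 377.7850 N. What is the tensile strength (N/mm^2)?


Formula: TS = force / (width * thickness)
Substituting: TS = 377.7850 / (24.1100 * 0.8970)
Result: 17.4685 N/mm^2


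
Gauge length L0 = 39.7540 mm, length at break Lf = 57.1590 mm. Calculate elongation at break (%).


Formula: Elongation = (Lf - L0) / L0 * 100
Substituting: Elongation = (57.1590 - 39.7540) / 39.7540 * 100
Result: 43.7818 %


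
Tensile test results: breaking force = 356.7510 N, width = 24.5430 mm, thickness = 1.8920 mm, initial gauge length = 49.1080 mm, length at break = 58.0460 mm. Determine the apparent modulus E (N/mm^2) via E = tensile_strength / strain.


TS = F / (w * t) = 356.7510 / (24.5430 * 1.8920) = 7.6827 N/mm^2
strain = (Lf - L0) / L0 = (58.0460 - 49.1080) / 49.1080 = 0.1820
E = TS / strain = 7.6827 / 0.1820 = 42.2113 N/mm^2


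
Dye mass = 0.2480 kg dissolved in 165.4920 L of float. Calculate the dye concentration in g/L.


Formula: Conc = dye_mass(kg) / volume(L) * 1000
Substituting: Conc = 0.2480 / 165.4920 * 1000
Result: 1.4986 g/L


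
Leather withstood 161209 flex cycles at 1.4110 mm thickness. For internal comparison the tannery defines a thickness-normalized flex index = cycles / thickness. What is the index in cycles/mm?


Formula: Index = cycles / thickness
Substituting: Index = 161209 / 1.4110
Result: 114251.5946 cycles/mm


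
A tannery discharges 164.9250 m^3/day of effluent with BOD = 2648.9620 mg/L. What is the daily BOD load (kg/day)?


Formula: BOD_load = volume * conc / 1000
Substituting: BOD_load = 164.9250 * 2648.9620 / 1000
Result: 436.8801 kg/day


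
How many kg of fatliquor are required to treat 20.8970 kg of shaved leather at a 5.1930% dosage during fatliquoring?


Formula: Fat = substrate * pct / 100
Substituting: Fat = 20.8970 * 5.1930 / 100
Result: 1.0852 kg


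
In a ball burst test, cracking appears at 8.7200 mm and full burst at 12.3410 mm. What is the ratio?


Formula: Ratio = crack / burst
Substituting: Ratio = 8.7200 / 12.3410
Result: 0.7066


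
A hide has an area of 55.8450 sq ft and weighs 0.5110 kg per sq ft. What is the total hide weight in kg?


Formula: Weight = area * weight_per_sqft
Substituting: Weight = 55.8450 * 0.5110
Result: 28.5368 kg


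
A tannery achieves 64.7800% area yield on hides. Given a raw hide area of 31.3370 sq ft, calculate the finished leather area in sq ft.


Formula: finished = raw * yield / 100
Substituting: finished = 31.3370 * 64.7800 / 100
Result: 20.3001 sq ft


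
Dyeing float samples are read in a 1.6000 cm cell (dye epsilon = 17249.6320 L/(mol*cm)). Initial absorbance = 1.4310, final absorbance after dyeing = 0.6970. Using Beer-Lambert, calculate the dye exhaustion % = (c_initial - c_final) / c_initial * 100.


c_initial = A_i / (epsilon * l) = 1.4310 / (17249.6320 * 1.6000) = 5.1849e-05 mol/L
c_final = A_f / (epsilon * l) = 0.6970 / (17249.6320 * 1.6000) = 2.5254e-05 mol/L
Exhaustion = (c_initial - c_final) / c_initial * 100 = (5.1849e-05 - 2.5254e-05) / 5.1849e-05 * 100 = 51.2928 %


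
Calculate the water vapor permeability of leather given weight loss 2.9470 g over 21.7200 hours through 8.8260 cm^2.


Formula: WVP = loss / (area * time)
Substituting: WVP = 2.9470 / (8.8260 * 21.7200)
Result: 0.0153729 g/(cm^2*hr)


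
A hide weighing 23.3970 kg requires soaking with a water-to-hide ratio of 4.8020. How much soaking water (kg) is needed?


Formula: Water = hide_weight * ratio
Substituting: Water = 23.3970 * 4.8020
Result: 112.3524 kg


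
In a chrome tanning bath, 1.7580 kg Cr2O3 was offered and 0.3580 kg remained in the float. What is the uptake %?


Formula: Uptake = (offered - residual) / offered * 100
Substituting: Uptake = (1.7580 - 0.3580) / 1.7580 * 100
Result: 79.6359 %


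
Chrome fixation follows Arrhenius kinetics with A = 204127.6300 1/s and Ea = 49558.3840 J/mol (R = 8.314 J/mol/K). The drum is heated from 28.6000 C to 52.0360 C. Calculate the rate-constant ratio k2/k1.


T1 = 28.6000 + 273.15 = 301.7500 K; T2 = 52.0360 + 273.15 = 325.1860 K
k1 = A * exp(-Ea/(R*T1)) = 204127.6300 * exp(-49558.3840/(8.314*301.7500)) = 5.3796e-04 1/s
k2 = A * exp(-Ea/(R*T2)) = 204127.6300 * exp(-49558.3840/(8.314*325.1860)) = 0.00223382 1/s
k2/k1 = 0.00223382 / 5.3796e-04 = 4.1524


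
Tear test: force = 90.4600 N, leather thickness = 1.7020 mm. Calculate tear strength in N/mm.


Formula: Tear strength = force / thickness
Substituting: Tear strength = 90.4600 / 1.7020
Result: 53.1492 N/mm


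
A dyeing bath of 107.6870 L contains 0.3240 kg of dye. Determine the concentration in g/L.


Formula: Conc = dye_mass(kg) / volume(L) * 1000
Substituting: Conc = 0.3240 / 107.6870 * 1000
Result: 3.0087 g/L


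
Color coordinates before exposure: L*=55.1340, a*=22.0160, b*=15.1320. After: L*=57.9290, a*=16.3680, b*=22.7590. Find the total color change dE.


dL = 2.7950, da = -5.6480, db = 7.6270
dE = sqrt(2.7950^2 + (-5.6480)^2 + 7.6270^2) = 9.8936


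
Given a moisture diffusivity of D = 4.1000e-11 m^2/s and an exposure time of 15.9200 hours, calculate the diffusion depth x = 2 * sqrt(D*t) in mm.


t = 15.9200 hr * 3600 = 57312.0000 s
D * t = 4.1000e-11 * 57312.0000 = 2.3498e-06
x = 2 * sqrt(D*t) = 2 * sqrt(2.3498e-06) = 0.00306581 m = 3.0658 mm


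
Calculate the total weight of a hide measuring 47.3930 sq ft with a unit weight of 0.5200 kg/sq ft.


Formula: Weight = area * weight_per_sqft
Substituting: Weight = 47.3930 * 0.5200
Result: 24.6444 kg


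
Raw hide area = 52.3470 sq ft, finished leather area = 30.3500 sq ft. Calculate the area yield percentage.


Formula: Yield = finished / raw * 100
Substituting: Yield = 30.3500 / 52.3470 * 100
Result: 57.9785 %


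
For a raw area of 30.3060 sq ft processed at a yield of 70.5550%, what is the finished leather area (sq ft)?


Formula: finished = raw * yield / 100
Substituting: finished = 30.3060 * 70.5550 / 100
Result: 21.3824 sq ft


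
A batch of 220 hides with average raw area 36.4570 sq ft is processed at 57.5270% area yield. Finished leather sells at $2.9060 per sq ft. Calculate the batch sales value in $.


Raw_total = N * avg_area = 220 * 36.4570 = 8020.5400 sq ft
Finished = Raw_total * yield / 100 = 8020.5400 * 57.5270 / 100 = 4613.9760 sq ft
Value = Finished * price = 4613.9760 * 2.9060 = 13408.2144 $


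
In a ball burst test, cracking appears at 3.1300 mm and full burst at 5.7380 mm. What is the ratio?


Formula: Ratio = crack / burst
Substituting: Ratio = 3.1300 / 5.7380
Result: 0.5455


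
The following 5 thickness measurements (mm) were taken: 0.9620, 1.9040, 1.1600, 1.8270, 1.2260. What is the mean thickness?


Formula: Average = sum / n
Substituting: Average = 7.0790 / 5
Result: 1.4158 mm


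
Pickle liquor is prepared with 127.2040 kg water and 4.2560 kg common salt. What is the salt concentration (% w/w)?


Formula: Conc = salt / (water + salt) * 100
Substituting: Conc = 4.2560 / (127.2040 + 4.2560) * 100
Result: 3.2375 %


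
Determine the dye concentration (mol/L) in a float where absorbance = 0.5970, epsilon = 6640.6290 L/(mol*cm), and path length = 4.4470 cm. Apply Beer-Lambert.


Formula: c = A / (epsilon * l)
Substituting: c = 0.5970 / (6640.6290 * 4.4470)
Result: 2.0216e-05 mol/L


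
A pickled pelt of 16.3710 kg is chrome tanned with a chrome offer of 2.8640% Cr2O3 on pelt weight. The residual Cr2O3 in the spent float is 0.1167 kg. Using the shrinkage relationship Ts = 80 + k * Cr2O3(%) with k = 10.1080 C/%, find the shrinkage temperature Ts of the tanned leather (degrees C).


Offered = pelt * offer_pct / 100 = 16.3710 * 2.8640 / 100 = 0.4689 kg
Uptake = offered - residual = 0.4689 - 0.1167 = 0.3522 kg
Cr2O3% on pelt = uptake / pelt * 100 = 0.3522 / 16.3710 * 100 = 2.1512 %
Ts = 80 + k * Cr2O3% = 80 + 10.1080 * 2.1512 = 101.7439 C


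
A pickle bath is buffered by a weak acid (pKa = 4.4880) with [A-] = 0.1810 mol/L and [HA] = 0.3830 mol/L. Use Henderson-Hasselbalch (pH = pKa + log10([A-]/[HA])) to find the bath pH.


ratio = [A-] / [HA] = 0.1810 / 0.3830 = 0.4726
log10(ratio) = -0.3255
pH = pKa + log10(ratio) = 4.4880 - 0.3255 = 4.1625


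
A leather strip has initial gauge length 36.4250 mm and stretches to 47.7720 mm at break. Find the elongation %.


Formula: Elongation = (Lf - L0) / L0 * 100
Substituting: Elongation = (47.7720 - 36.4250) / 36.4250 * 100
Result: 31.1517 %


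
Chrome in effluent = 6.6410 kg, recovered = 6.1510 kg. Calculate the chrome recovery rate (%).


Formula: Recovery = recovered / input * 100
Substituting: Recovery = 6.1510 / 6.6410 * 100
Result: 92.6216 %


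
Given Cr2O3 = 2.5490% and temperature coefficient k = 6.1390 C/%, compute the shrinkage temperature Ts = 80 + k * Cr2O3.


Formula: Ts = 80 + k * Cr2O3
Substituting: Ts = 80 + 6.1390 * 2.5490
Result: 95.6483 C


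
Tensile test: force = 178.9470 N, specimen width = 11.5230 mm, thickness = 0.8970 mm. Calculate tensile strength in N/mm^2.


Formula: TS = force / (width * thickness)
Substituting: TS = 178.9470 / (11.5230 * 0.8970)
Result: 17.3128 N/mm^2


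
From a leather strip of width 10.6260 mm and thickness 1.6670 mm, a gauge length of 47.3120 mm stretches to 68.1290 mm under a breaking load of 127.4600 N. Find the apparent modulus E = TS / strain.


TS = F / (w * t) = 127.4600 / (10.6260 * 1.6670) = 7.1956 N/mm^2
strain = (Lf - L0) / L0 = (68.1290 - 47.3120) / 47.3120 = 0.4400
E = TS / strain = 7.1956 / 0.4400 = 16.3539 N/mm^2


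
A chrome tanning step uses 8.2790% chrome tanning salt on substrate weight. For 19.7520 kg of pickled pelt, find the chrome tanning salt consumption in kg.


Formula: Chrome = substrate * pct / 100
Substituting: Chrome = 19.7520 * 8.2790 / 100
Result: 1.6353 kg


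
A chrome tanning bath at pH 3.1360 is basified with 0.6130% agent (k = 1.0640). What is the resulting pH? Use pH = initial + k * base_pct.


Formula: pH_final = pH_initial + k * base_pct
Substituting: pH_final = 3.1360 + 1.0640 * 0.6130
Result: 3.7882


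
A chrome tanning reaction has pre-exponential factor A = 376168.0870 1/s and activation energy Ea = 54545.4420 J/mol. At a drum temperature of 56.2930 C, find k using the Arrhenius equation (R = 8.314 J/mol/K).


T_K = T_C + 273.15 = 56.2930 + 273.15 = 329.4430 K
exponent = -Ea / (R * T_K) = -54545.4420 / (8.314 * 329.4430) = -19.9144
k = A * exp(exponent) = 376168.0870 * exp(-19.9144) = 8.4460e-04 1/s


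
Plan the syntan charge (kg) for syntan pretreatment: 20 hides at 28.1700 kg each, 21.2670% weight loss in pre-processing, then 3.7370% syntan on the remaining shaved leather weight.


Total_raw = N * avg_wt = 20 * 28.1700 = 563.4000 kg
Substrate = Total_raw * (1 - loss/100) = 563.4000 * (1 - 21.2670/100) = 443.5817 kg
Syntan = Substrate * pct / 100 = 443.5817 * 3.7370 / 100 = 16.5766 kg


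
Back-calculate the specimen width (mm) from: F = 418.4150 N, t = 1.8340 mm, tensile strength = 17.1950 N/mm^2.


Formula: w = F / (TS * t)
Substituting: w = 418.4150 / (17.1950 * 1.8340)
Result: 13.2680 mm


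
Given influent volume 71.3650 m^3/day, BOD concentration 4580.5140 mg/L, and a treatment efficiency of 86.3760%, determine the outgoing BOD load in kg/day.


Load_in = volume * conc / 1000 = 71.3650 * 4580.5140 / 1000 = 326.8884 kg/day
Removed = Load_in * eff / 100 = 326.8884 * 86.3760 / 100 = 282.3531 kg/day
Load_out = Load_in - Removed = 326.8884 - 282.3531 = 44.5353 kg/day


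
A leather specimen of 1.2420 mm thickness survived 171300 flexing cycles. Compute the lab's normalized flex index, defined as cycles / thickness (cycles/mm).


Formula: Index = cycles / thickness
Substituting: Index = 171300 / 1.2420
Result: 137922.7053 cycles/mm


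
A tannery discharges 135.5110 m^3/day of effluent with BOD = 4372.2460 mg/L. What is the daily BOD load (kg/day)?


Formula: BOD_load = volume * conc / 1000
Substituting: BOD_load = 135.5110 * 4372.2460 / 1000
Result: 592.4874 kg/day


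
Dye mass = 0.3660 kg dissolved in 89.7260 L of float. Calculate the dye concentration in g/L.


Formula: Conc = dye_mass(kg) / volume(L) * 1000
Substituting: Conc = 0.3660 / 89.7260 * 1000
Result: 4.0791 g/L


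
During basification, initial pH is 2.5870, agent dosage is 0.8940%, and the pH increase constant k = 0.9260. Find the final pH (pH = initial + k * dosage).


Formula: pH_final = pH_initial + k * base_pct
Substituting: pH_final = 2.5870 + 0.9260 * 0.8940
Result: 3.4148


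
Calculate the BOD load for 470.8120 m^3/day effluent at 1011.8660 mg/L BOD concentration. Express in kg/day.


Formula: BOD_load = volume * conc / 1000
Substituting: BOD_load = 470.8120 * 1011.8660 / 1000
Result: 476.3987 kg/day


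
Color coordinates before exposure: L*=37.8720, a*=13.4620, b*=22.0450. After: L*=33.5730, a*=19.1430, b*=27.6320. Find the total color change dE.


dL = -4.2990, da = 5.6810, db = 5.5870
dE = sqrt((-4.2990)^2 + 5.6810^2 + 5.5870^2) = 9.0537


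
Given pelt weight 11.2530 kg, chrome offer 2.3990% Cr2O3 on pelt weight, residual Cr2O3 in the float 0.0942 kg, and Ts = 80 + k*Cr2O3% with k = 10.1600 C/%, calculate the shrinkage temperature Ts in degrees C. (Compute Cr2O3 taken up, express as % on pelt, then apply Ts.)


Offered = pelt * offer_pct / 100 = 11.2530 * 2.3990 / 100 = 0.2700 kg
Uptake = offered - residual = 0.2700 - 0.0942 = 0.1758 kg
Cr2O3% on pelt = uptake / pelt * 100 = 0.1758 / 11.2530 * 100 = 1.5619 %
Ts = 80 + k * Cr2O3% = 80 + 10.1600 * 1.5619 = 95.8688 C


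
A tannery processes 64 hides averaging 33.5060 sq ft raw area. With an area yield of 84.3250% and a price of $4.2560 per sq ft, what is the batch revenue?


Raw_total = N * avg_area = 64 * 33.5060 = 2144.3840 sq ft
Finished = Raw_total * yield / 100 = 2144.3840 * 84.3250 / 100 = 1808.2518 sq ft
Value = Finished * price = 1808.2518 * 4.2560 = 7695.9197 $


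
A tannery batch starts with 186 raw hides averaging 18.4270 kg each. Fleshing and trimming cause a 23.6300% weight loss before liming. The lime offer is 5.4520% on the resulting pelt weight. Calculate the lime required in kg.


Total_raw = N * avg_wt = 186 * 18.4270 = 3427.4220 kg
Substrate = Total_raw * (1 - loss/100) = 3427.4220 * (1 - 23.6300/100) = 2617.5222 kg
Lime = Substrate * pct / 100 = 2617.5222 * 5.4520 / 100 = 142.7073 kg


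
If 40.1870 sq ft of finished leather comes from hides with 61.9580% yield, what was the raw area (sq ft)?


Formula: raw = finished * 100 / yield
Substituting: raw = 40.1870 * 100 / 61.9580
Result: 64.8617 sq ft


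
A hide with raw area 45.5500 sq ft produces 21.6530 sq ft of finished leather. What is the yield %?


Formula: Yield = finished / raw * 100
Substituting: Yield = 21.6530 / 45.5500 * 100
Result: 47.5368 %


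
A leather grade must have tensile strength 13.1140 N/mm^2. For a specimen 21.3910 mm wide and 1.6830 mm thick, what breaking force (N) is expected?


Formula: F = TS * w * t
Substituting: F = 13.1140 * 21.3910 * 1.6830
Result: 472.1178 N


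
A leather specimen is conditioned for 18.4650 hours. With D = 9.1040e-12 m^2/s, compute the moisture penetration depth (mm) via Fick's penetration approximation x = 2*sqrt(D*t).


t = 18.4650 hr * 3600 = 66474.0000 s
D * t = 9.1040e-12 * 66474.0000 = 6.0518e-07
x = 2 * sqrt(D*t) = 2 * sqrt(6.0518e-07) = 0.00155587 m = 1.5559 mm


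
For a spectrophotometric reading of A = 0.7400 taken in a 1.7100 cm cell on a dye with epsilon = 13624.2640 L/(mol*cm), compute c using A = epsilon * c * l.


Formula: c = A / (epsilon * l)
Substituting: c = 0.7400 / (13624.2640 * 1.7100)
Result: 3.1763e-05 mol/L


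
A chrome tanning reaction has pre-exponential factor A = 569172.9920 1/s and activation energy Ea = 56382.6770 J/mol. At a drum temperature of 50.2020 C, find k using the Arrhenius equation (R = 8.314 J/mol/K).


T_K = T_C + 273.15 = 50.2020 + 273.15 = 323.3520 K
exponent = -Ea / (R * T_K) = -56382.6770 / (8.314 * 323.3520) = -20.9730
k = A * exp(exponent) = 569172.9920 * exp(-20.9730) = 4.4340e-04 1/s


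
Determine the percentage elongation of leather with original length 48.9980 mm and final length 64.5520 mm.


Formula: Elongation = (Lf - L0) / L0 * 100
Substituting: Elongation = (64.5520 - 48.9980) / 48.9980 * 100
Result: 31.7442 %


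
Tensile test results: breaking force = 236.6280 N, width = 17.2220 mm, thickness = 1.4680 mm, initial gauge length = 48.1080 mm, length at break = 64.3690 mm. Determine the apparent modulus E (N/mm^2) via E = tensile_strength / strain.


TS = F / (w * t) = 236.6280 / (17.2220 * 1.4680) = 9.3596 N/mm^2
strain = (Lf - L0) / L0 = (64.3690 - 48.1080) / 48.1080 = 0.3380
E = TS / strain = 9.3596 / 0.3380 = 27.6902 N/mm^2


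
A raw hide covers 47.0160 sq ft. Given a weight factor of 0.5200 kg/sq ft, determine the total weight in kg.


Formula: Weight = area * weight_per_sqft
Substituting: Weight = 47.0160 * 0.5200
Result: 24.4483 kg


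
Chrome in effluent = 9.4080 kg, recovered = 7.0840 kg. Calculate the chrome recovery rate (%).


Formula: Recovery = recovered / input * 100
Substituting: Recovery = 7.0840 / 9.4080 * 100
Result: 75.2976 %


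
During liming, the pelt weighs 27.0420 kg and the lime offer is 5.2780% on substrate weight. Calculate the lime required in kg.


Formula: Lime = substrate * pct / 100
Substituting: Lime = 27.0420 * 5.2780 / 100
Result: 1.4273 kg


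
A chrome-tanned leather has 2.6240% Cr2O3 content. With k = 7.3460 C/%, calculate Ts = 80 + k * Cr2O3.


Formula: Ts = 80 + k * Cr2O3
Substituting: Ts = 80 + 7.3460 * 2.6240
Result: 99.2759 C


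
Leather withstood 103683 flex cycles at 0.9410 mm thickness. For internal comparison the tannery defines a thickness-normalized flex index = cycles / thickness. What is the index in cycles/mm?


Formula: Index = cycles / thickness
Substituting: Index = 103683 / 0.9410
Result: 110183.8470 cycles/mm


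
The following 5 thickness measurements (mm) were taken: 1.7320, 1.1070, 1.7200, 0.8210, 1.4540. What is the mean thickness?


Formula: Average = sum / n
Substituting: Average = 6.8340 / 5
Result: 1.3668 mm
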